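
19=19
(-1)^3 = -1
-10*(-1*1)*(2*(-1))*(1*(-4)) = 80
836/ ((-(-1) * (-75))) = -836/ 75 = -11.15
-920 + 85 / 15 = -2743 / 3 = -914.33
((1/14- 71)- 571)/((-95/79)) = 37367/70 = 533.81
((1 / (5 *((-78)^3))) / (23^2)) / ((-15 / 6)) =1 / 3137975100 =0.00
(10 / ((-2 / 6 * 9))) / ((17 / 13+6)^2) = -338 / 5415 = -0.06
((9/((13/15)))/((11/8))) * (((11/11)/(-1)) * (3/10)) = -324/143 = -2.27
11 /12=0.92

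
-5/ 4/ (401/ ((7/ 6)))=-35/ 9624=-0.00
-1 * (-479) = 479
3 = 3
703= 703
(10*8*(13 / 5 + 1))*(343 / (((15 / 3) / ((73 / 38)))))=3605616 / 95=37953.85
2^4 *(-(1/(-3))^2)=-16/9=-1.78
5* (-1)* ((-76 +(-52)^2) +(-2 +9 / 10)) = -26269 / 2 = -13134.50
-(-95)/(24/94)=4465/12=372.08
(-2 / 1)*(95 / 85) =-38 / 17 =-2.24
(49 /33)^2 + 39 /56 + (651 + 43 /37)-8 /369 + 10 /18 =60651089243 /92512728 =655.60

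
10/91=0.11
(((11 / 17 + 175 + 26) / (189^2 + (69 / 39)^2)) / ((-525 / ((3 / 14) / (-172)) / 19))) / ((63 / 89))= 244912603 / 681196454133300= 0.00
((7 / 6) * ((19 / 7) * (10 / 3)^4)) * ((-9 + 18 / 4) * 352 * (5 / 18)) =-41800000 / 243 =-172016.46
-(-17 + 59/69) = 1114/69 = 16.14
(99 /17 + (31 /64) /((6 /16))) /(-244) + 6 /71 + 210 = 1484711519 /7068192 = 210.06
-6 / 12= -1 / 2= -0.50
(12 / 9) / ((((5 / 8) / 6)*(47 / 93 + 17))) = 1488 / 2035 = 0.73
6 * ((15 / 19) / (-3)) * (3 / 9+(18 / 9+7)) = -280 / 19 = -14.74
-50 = -50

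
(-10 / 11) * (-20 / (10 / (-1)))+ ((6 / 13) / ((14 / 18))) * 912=539908 / 1001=539.37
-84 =-84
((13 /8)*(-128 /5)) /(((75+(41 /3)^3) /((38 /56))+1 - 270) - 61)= -2808 /239105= -0.01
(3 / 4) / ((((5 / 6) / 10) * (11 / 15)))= 135 / 11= 12.27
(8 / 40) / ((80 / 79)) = 79 / 400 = 0.20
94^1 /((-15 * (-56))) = 47 /420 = 0.11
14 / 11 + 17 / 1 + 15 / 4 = 969 / 44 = 22.02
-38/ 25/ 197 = -38/ 4925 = -0.01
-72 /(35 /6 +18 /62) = -13392 /1139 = -11.76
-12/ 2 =-6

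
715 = 715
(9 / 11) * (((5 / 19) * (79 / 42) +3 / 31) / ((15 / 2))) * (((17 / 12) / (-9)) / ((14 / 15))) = -248863 / 22857912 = -0.01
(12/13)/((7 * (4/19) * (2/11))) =627/182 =3.45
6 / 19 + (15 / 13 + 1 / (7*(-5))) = 12458 / 8645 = 1.44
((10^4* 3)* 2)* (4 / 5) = 48000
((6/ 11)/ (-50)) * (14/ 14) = -0.01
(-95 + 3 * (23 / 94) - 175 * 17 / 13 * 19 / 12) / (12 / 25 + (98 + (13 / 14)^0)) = -83695825 / 18234684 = -4.59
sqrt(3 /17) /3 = sqrt(51) /51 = 0.14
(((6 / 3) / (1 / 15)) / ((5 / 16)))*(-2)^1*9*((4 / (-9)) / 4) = 192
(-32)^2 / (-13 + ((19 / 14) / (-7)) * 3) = -100352 / 1331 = -75.40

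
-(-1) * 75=75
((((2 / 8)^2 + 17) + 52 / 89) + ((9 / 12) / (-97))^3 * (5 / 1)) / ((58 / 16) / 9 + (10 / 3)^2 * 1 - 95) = -825644045277 / 3906087110936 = -0.21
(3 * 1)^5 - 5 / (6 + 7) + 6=3232 / 13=248.62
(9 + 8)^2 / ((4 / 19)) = 5491 / 4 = 1372.75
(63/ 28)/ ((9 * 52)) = 1/ 208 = 0.00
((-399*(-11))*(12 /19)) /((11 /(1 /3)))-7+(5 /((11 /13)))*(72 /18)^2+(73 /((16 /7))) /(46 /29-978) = 854753663 /4983616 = 171.51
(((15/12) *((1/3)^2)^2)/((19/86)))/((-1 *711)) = -215/2188458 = -0.00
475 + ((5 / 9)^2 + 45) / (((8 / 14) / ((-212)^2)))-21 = 288689614 / 81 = 3564069.31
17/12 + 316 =317.42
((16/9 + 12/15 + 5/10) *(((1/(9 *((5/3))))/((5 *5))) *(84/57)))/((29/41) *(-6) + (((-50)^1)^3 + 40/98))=-3895451/40259711930625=-0.00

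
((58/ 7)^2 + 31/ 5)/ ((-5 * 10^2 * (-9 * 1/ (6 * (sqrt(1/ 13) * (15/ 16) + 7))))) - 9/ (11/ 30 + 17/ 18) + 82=18339 * sqrt(13)/ 2548000 + 39149417/ 516250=75.86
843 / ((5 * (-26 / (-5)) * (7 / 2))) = 843 / 91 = 9.26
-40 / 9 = -4.44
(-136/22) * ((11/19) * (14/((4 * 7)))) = -34/19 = -1.79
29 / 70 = 0.41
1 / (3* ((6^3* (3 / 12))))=1 / 162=0.01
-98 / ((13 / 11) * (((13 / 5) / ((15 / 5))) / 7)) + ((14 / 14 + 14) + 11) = -108796 / 169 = -643.76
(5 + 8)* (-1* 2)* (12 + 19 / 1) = -806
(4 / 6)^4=16 / 81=0.20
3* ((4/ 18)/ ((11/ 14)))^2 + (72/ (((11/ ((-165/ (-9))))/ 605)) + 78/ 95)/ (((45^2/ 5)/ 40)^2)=5936563408/ 8379855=708.43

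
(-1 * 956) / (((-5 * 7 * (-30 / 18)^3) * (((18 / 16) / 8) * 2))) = -91776 / 4375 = -20.98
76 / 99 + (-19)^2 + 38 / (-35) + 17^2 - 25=2164523 / 3465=624.68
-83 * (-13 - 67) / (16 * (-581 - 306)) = -415 / 887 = -0.47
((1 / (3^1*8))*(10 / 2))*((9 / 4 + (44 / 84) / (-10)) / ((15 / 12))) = 923 / 2520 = 0.37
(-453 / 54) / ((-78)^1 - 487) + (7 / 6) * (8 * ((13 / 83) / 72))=44507 / 1266165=0.04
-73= -73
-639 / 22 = -29.05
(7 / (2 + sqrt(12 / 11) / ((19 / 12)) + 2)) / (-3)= -27797 / 46356 + 133*sqrt(33) / 7726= -0.50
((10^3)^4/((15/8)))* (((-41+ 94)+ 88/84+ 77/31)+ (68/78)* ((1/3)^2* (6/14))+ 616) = 27321529600000000000/76167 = 358705602163666.68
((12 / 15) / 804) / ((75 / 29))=29 / 75375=0.00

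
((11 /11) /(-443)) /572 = -1 /253396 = -0.00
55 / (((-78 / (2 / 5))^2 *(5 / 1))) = 11 / 38025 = 0.00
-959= -959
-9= -9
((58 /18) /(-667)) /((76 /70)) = -35 /7866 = -0.00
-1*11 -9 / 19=-11.47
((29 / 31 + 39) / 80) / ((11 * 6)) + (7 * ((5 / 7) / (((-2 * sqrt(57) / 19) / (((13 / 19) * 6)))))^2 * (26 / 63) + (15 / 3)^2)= 1634036763 / 25397680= 64.34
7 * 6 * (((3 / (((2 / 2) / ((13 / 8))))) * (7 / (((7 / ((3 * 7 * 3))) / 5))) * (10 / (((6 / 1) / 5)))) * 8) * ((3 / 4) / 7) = 921375 / 2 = 460687.50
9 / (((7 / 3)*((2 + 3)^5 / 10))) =54 / 4375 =0.01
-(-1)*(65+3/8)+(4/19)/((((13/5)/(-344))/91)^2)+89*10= 4638916417/152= 30519186.95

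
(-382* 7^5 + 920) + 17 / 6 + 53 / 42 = -134806348 / 21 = -6419349.90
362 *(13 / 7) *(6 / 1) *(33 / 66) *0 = 0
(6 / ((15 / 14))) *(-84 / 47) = -2352 / 235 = -10.01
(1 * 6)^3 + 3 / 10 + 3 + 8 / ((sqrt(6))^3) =2 * sqrt(6) / 9 + 2193 / 10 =219.84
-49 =-49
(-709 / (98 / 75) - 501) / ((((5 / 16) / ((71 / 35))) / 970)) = -11269666416 / 1715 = -6571234.06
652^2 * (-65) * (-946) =26139644960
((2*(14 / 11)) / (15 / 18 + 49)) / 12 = 14 / 3289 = 0.00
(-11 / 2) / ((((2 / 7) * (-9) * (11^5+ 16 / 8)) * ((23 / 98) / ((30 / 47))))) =18865 / 522294879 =0.00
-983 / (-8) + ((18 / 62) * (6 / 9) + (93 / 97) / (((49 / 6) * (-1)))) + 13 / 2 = 152589765 / 1178744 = 129.45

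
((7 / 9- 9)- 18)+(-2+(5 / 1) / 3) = -239 / 9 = -26.56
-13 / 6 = -2.17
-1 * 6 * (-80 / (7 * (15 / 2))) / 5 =64 / 35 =1.83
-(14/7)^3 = -8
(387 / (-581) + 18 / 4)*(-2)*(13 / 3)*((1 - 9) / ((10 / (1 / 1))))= 15444 / 581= 26.58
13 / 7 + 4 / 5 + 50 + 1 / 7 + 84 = 684 / 5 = 136.80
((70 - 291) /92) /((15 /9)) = -1.44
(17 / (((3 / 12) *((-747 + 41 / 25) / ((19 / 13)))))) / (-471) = 16150 / 57047991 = 0.00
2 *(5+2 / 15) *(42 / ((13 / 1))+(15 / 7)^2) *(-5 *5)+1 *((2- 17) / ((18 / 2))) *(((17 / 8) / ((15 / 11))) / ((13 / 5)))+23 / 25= -328890929 / 163800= -2007.88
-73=-73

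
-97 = -97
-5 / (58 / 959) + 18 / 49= -233911 / 2842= -82.31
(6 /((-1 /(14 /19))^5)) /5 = -3226944 /12380495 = -0.26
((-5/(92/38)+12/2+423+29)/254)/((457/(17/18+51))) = 6536585/32037528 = 0.20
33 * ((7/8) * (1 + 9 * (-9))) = -2310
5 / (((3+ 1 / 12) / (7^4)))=144060 / 37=3893.51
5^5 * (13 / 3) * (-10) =-406250 / 3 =-135416.67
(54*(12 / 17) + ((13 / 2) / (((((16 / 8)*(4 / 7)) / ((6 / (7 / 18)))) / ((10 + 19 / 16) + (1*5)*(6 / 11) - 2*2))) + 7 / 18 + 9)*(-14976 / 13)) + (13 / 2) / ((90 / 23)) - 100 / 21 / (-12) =-1013040.37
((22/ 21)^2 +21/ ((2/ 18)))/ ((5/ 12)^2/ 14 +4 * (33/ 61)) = 163642016/ 1873459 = 87.35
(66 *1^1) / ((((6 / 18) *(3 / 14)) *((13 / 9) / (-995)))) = -636493.85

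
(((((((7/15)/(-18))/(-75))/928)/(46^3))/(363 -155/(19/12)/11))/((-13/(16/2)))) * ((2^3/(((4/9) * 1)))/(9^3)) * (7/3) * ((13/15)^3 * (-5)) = 1730729/1387744012711934100000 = 0.00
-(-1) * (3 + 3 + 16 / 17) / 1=118 / 17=6.94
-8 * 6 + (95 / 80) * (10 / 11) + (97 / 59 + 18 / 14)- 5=-1780517 / 36344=-48.99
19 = 19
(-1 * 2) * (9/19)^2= -162/361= -0.45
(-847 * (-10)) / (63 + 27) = 847 / 9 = 94.11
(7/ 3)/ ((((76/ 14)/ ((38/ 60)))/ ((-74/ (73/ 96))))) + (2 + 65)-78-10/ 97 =-3993091/ 106215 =-37.59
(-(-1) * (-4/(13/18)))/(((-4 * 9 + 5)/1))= 72/403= 0.18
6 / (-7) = -0.86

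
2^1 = 2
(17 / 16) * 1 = 1.06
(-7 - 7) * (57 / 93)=-266 / 31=-8.58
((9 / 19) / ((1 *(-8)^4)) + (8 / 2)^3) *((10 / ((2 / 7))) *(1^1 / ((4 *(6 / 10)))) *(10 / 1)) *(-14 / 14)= -4358151875 / 466944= -9333.35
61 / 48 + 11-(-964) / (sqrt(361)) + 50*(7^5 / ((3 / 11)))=2810187863 / 912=3081346.34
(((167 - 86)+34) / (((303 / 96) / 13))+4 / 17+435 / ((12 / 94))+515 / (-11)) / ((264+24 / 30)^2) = 3621186075 / 66216915424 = 0.05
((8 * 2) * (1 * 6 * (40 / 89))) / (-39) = -1280 / 1157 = -1.11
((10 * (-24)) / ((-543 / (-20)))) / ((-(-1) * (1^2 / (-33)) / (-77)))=-4065600 / 181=-22461.88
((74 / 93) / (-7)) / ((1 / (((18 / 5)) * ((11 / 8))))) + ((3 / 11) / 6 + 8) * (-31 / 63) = -161894 / 35805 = -4.52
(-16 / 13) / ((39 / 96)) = -512 / 169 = -3.03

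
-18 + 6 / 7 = -120 / 7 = -17.14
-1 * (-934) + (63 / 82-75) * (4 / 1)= 26120 / 41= 637.07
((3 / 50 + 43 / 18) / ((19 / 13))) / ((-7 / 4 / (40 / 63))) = -12064 / 19845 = -0.61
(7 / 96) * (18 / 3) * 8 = 7 / 2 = 3.50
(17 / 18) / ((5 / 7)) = 119 / 90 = 1.32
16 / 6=8 / 3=2.67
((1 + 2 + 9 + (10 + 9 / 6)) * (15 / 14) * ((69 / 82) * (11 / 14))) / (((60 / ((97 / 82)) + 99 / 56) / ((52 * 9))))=4048528770 / 27276767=148.42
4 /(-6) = -2 /3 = -0.67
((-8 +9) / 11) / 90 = 1 / 990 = 0.00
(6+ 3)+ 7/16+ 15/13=2203/208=10.59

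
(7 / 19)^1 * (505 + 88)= 4151 / 19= 218.47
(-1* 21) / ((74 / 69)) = -1449 / 74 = -19.58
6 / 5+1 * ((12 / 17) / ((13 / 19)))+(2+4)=9096 / 1105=8.23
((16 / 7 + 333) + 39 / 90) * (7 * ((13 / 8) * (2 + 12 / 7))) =11914669 / 840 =14184.13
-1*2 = -2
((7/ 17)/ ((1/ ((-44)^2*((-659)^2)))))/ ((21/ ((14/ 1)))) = 11770752224/ 51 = 230799063.22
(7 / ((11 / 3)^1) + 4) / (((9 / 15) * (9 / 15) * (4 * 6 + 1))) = 0.66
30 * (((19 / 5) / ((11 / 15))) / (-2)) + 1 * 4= -811 / 11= -73.73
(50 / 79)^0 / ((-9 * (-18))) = 1 / 162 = 0.01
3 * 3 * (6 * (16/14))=432/7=61.71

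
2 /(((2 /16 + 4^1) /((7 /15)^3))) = 5488 /111375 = 0.05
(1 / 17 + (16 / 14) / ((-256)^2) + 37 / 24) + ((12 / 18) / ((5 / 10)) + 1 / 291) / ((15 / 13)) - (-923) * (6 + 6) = 47142463100381 / 4255211520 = 11078.76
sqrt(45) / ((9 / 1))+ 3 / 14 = 0.96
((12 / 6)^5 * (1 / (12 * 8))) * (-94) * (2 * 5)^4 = -940000 / 3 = -313333.33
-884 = -884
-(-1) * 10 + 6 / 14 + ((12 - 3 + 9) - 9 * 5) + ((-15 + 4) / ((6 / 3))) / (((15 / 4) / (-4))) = -1124 / 105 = -10.70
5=5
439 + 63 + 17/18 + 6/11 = 99691/198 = 503.49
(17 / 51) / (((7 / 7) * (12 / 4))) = 1 / 9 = 0.11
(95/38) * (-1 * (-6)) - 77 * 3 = -216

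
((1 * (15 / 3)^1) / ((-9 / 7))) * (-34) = 1190 / 9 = 132.22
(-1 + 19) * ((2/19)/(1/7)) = 13.26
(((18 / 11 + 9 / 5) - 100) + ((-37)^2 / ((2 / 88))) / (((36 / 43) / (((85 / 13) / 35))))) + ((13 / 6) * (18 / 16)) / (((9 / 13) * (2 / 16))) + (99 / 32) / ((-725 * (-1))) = 2794979844131 / 209008800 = 13372.55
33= 33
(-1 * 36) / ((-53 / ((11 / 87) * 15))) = 1980 / 1537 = 1.29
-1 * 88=-88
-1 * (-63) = 63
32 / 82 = 16 / 41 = 0.39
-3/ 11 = -0.27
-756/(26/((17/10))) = -3213/65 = -49.43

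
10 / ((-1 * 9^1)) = -1.11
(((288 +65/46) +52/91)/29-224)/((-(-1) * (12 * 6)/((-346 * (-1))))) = -345712301/336168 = -1028.39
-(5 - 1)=-4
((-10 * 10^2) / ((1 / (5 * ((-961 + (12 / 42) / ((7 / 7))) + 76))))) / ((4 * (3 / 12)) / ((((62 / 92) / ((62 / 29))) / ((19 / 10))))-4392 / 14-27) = -4489925000 / 339707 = -13217.05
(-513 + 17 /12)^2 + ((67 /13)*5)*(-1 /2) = 489911053 /1872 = 261704.62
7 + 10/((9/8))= 143/9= 15.89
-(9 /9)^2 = -1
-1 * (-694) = 694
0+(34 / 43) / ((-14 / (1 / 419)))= -17 / 126119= -0.00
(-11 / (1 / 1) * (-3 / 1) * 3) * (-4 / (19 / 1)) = -396 / 19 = -20.84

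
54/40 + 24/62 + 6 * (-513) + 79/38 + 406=-31431207/11780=-2668.18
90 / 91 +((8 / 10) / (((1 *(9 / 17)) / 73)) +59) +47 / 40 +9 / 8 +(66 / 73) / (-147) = 144464261 / 837018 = 172.59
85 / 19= 4.47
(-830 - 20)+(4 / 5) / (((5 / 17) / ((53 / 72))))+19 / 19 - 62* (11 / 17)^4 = -32242429529 / 37584450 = -857.87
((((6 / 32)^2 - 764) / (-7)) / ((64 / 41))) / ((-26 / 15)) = -120278625 / 2981888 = -40.34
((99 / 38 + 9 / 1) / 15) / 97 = 0.01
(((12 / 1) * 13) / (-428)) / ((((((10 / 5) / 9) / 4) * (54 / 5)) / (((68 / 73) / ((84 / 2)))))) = -2210 / 164031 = -0.01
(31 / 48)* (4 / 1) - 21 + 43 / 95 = -20479 / 1140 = -17.96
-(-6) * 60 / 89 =360 / 89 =4.04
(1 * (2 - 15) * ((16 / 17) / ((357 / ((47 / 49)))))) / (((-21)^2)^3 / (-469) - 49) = 327496 / 1822289210133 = 0.00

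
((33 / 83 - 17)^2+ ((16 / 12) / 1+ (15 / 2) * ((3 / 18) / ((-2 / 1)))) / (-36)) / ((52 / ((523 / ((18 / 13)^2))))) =11153886389737 / 7713916416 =1445.94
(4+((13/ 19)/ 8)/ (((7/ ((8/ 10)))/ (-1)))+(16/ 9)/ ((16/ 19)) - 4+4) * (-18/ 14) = -73033/ 9310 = -7.84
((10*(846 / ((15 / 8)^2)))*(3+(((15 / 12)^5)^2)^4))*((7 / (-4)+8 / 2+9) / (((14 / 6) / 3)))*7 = 34638270438281196697229856345471 / 18889465931478580854784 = 1833734768.57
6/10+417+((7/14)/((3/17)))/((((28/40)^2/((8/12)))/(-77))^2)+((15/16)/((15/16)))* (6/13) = 2710051202/85995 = 31514.06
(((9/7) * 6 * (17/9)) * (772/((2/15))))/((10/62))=3661596/7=523085.14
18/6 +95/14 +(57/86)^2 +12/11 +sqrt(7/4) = sqrt(7)/2 +6444323/569492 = 12.64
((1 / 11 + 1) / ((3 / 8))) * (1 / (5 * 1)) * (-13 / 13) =-32 / 55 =-0.58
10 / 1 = 10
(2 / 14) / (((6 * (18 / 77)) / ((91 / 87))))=1001 / 9396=0.11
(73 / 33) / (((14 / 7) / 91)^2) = 604513 / 132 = 4579.64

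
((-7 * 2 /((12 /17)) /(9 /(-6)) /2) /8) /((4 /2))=119 /288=0.41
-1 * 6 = -6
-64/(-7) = 64/7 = 9.14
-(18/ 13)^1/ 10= -9/ 65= -0.14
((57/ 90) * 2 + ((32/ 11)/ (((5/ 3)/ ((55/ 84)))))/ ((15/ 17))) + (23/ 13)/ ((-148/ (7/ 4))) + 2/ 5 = 2376551/ 808080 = 2.94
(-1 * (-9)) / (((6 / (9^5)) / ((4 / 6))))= 59049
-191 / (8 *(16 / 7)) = -1337 / 128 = -10.45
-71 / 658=-0.11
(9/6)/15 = 1/10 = 0.10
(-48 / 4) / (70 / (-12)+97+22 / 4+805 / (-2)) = 72 / 1835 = 0.04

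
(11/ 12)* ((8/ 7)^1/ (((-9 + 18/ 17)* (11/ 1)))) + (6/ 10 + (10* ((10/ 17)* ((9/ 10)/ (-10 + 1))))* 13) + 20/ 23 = -6860953/ 1108485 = -6.19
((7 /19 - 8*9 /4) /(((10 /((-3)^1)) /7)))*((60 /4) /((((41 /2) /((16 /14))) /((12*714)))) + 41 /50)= 20668381167 /77900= 265319.40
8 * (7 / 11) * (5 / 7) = 40 / 11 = 3.64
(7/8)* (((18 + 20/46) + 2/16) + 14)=41937/1472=28.49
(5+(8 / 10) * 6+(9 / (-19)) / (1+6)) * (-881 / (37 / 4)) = -22807328 / 24605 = -926.94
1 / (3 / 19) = 19 / 3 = 6.33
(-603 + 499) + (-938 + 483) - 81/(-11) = -6068/11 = -551.64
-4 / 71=-0.06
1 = 1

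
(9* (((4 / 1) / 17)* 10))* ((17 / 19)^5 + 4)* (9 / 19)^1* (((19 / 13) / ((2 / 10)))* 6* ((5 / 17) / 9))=611509662000 / 9302703943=65.73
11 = 11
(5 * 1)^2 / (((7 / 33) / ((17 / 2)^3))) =4053225 / 56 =72379.02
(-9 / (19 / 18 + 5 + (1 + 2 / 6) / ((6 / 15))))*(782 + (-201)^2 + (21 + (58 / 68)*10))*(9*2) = -2042987508 / 2873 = -711099.03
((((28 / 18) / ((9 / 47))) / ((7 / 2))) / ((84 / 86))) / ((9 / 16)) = 64672 / 15309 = 4.22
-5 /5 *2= -2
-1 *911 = -911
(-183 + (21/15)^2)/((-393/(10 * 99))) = 298716/655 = 456.05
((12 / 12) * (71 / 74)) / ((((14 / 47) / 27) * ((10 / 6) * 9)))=30033 / 5180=5.80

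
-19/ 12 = -1.58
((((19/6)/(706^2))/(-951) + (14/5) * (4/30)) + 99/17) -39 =-39650208984203/1208732221800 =-32.80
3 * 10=30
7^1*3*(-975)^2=19963125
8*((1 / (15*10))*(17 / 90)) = 34 / 3375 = 0.01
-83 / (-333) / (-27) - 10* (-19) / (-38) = -45038 / 8991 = -5.01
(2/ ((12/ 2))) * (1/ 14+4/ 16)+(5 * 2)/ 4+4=185/ 28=6.61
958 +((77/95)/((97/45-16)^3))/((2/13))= 1257518276149/1312652278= 958.00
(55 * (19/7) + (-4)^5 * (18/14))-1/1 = -8178/7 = -1168.29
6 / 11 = 0.55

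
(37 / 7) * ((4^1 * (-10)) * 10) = -14800 / 7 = -2114.29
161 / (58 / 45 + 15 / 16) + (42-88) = 6026 / 229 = 26.31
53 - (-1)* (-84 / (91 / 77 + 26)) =14923 / 299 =49.91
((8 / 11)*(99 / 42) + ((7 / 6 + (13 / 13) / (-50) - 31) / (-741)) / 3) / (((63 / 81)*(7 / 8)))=16130984 / 6354075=2.54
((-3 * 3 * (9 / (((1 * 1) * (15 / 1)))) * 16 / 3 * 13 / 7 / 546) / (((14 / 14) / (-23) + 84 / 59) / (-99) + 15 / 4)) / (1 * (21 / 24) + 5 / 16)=-206350848 / 9345624715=-0.02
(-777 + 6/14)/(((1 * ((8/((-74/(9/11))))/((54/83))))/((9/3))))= 9956034/581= 17136.03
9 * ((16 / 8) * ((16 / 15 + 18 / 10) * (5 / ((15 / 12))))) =1032 / 5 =206.40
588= 588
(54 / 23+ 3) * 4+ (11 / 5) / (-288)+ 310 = 10975427 / 33120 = 331.38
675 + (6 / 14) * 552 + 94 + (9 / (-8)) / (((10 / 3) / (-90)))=58013 / 56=1035.95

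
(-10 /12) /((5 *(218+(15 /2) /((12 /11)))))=-4 /5397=-0.00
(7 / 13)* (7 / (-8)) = -49 / 104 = -0.47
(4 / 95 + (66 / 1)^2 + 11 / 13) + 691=6234142 / 1235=5047.89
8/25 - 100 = -2492/25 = -99.68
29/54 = 0.54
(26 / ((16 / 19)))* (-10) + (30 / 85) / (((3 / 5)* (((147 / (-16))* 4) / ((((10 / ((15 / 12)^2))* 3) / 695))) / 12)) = -308.76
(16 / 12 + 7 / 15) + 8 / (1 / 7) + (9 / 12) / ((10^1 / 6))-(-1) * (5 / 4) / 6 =1403 / 24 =58.46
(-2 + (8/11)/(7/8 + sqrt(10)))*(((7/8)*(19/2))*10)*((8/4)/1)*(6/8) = -4472125/17336 + 21280*sqrt(10)/2167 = -226.91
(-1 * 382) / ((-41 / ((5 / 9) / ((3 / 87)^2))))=1606310 / 369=4353.14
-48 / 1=-48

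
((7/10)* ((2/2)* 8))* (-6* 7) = -1176/5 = -235.20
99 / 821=0.12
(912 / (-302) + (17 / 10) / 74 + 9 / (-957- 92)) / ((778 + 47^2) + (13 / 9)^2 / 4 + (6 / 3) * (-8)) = -0.00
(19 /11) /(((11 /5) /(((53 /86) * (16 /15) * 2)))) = 16112 /15609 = 1.03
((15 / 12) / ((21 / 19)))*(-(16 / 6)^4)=-97280 / 1701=-57.19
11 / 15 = 0.73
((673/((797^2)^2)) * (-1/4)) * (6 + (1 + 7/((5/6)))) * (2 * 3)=-0.00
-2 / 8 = -1 / 4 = -0.25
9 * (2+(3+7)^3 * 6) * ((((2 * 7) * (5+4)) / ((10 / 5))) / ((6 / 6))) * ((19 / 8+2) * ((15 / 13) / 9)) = 99258075 / 52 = 1908809.13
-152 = -152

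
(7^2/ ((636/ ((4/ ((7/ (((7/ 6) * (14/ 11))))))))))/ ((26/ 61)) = 20923/ 136422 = 0.15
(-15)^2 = 225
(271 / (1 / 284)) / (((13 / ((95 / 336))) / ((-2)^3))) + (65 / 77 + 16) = -40163107 / 3003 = -13374.33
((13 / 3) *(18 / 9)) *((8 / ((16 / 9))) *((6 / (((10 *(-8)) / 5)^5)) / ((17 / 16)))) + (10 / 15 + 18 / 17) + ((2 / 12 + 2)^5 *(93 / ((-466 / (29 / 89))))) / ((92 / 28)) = 16792039516045 / 21520761716736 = 0.78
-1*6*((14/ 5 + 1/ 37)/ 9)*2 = -2092/ 555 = -3.77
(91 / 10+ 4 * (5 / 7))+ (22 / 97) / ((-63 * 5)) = 730657 / 61110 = 11.96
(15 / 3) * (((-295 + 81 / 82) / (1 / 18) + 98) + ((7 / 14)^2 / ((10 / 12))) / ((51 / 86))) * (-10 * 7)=1267006440 / 697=1817799.77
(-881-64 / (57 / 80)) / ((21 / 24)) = -442696 / 399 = -1109.51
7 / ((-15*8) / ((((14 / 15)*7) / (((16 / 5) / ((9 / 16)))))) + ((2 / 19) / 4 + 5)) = -13034 / 185201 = -0.07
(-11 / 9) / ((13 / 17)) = -187 / 117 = -1.60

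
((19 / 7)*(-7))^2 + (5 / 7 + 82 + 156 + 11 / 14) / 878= 634395 / 1756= 361.27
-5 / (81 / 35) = -175 / 81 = -2.16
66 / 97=0.68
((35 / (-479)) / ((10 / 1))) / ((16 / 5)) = -35 / 15328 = -0.00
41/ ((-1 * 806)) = -41/ 806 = -0.05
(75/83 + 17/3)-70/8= -2171/996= -2.18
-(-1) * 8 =8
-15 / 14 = -1.07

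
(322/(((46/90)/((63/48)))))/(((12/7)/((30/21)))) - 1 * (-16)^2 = 6929/16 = 433.06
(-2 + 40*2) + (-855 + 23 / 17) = -13186 / 17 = -775.65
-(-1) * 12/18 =2/3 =0.67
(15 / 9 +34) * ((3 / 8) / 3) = 4.46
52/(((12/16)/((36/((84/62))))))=12896/7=1842.29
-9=-9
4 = 4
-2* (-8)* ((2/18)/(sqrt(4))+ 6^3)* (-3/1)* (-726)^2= -5466129504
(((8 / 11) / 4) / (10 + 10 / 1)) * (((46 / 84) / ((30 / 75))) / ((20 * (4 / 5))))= 23 / 29568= 0.00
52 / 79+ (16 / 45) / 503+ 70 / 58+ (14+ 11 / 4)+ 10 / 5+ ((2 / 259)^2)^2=19242676858204891799 / 933393206567025540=20.62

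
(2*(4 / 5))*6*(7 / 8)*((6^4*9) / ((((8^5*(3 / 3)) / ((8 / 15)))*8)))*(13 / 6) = 22113 / 51200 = 0.43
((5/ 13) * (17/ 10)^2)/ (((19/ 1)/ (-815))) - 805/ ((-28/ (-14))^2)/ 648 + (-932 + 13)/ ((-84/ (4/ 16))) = -202811575/ 4481568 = -45.25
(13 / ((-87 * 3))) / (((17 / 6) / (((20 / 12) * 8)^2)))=-41600 / 13311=-3.13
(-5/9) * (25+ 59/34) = -505/34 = -14.85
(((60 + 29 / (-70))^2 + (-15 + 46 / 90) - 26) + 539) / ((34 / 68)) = 178559509 / 22050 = 8097.94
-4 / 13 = -0.31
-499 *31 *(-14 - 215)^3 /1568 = 185767050841 /1568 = 118473884.46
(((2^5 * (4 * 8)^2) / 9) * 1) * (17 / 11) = 5626.83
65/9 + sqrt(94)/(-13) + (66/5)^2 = 40829/225-sqrt(94)/13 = 180.72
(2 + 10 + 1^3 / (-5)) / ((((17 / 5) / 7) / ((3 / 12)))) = 413 / 68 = 6.07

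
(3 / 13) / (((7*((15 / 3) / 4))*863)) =12 / 392665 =0.00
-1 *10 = -10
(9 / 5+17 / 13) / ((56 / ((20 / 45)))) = 101 / 4095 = 0.02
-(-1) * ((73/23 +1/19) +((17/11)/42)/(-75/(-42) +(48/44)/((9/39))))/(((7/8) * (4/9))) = 1500042/180481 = 8.31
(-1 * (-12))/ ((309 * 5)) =4/ 515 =0.01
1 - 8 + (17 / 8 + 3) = -15 / 8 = -1.88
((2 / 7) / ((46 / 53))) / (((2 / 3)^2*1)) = 477 / 644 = 0.74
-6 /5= -1.20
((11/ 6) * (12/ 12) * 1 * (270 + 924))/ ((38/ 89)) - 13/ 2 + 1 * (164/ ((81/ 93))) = 2723345/ 513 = 5308.66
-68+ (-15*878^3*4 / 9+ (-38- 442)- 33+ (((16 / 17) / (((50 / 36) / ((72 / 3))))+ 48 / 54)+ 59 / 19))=-327927156395948 / 72675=-4512241574.08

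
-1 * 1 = -1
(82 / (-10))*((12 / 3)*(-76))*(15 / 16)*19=44403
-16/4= -4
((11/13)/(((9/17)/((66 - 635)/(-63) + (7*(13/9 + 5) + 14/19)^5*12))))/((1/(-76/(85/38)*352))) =-25689975021886136087433472/552848329215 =-46468395876973.76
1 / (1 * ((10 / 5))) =1 / 2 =0.50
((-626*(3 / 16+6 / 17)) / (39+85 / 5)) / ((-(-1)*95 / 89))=-584997 / 103360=-5.66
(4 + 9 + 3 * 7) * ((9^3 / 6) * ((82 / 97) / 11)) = 338742 / 1067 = 317.47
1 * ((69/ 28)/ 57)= 23/ 532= 0.04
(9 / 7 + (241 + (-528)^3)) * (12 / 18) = -2060767936 / 21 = -98131806.48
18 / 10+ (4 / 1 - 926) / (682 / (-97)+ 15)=-440213 / 3865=-113.90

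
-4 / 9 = -0.44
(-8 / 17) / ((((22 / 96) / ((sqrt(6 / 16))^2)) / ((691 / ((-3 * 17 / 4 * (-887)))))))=-132672 / 2819773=-0.05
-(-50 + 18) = 32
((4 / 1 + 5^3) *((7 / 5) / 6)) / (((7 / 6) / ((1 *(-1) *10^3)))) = -25800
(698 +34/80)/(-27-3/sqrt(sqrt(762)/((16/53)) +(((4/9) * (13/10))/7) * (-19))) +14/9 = 7 * (-3751 * sqrt(-7904 +16695 * sqrt(762)) +320 * sqrt(35))/(360 * (4 * sqrt(35) +3 * sqrt(-7904 +16695 * sqrt(762)))) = -24.01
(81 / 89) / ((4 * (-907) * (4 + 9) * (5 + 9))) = -0.00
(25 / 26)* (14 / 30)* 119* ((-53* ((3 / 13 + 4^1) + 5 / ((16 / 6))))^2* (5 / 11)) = 23587624195625 / 9280128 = 2541734.79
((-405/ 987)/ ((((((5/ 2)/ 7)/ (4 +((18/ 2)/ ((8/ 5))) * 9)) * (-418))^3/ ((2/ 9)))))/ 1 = 1788549/ 400364800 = 0.00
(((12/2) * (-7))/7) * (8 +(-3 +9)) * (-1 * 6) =504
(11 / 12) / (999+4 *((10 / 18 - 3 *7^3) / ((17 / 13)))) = -561 / 1313860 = -0.00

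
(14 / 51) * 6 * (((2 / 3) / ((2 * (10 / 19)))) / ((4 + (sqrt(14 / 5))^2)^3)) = 3325 / 1002252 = 0.00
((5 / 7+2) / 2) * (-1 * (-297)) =5643 / 14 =403.07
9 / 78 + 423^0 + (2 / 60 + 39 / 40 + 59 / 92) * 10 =63191 / 3588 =17.61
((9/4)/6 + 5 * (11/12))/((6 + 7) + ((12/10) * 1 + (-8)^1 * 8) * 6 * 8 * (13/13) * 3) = -595/1083624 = -0.00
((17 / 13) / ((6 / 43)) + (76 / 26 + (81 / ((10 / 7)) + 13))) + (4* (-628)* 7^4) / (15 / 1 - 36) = 287287.33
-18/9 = -2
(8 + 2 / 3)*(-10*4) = -1040 / 3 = -346.67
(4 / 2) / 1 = 2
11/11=1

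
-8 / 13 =-0.62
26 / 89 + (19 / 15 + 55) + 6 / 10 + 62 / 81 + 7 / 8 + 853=262926427 / 288360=911.80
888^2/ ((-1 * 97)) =-788544/ 97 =-8129.32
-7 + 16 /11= -61 /11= -5.55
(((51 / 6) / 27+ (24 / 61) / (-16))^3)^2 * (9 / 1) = 11927993112483904 / 2217783180933520281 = 0.01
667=667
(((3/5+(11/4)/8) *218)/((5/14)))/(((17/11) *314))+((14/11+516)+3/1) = 6123815573/11743600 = 521.46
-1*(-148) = 148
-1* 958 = -958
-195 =-195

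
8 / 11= 0.73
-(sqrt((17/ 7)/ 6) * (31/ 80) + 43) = -43 - 31 * sqrt(714)/ 3360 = -43.25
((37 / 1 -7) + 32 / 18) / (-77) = -26 / 63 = -0.41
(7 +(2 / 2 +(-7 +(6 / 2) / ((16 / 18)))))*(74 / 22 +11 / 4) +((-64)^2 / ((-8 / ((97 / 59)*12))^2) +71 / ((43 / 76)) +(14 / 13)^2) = 223177230748525 / 8904342304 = 25063.86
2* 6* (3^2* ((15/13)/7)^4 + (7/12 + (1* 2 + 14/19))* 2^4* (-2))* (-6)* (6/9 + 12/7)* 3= 498316791829200/9120469813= 54637.18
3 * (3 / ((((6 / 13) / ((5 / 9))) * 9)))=65 / 54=1.20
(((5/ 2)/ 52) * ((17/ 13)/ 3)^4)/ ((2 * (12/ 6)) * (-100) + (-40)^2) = 83521/ 57743487360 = 0.00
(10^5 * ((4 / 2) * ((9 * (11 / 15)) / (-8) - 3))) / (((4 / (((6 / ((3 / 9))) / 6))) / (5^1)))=-2868750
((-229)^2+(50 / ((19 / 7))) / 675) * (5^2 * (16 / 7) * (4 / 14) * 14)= 11986520.52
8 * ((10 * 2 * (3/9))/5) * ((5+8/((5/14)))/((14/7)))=2192/15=146.13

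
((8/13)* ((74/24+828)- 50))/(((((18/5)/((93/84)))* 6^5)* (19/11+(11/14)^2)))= 1721027/212261472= 0.01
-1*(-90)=90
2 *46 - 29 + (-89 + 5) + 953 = 932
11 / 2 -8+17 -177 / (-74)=625 / 37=16.89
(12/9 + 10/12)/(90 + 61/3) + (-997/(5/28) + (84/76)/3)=-351103043/62890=-5582.81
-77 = -77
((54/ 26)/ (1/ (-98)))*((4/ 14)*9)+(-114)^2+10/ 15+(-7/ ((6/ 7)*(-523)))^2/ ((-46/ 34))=36724661667211/ 2944266156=12473.28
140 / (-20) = -7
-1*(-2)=2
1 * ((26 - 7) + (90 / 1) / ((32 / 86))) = 2087 / 8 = 260.88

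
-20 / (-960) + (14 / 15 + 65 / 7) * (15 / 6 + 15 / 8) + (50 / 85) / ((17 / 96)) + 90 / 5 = 916259 / 13872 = 66.05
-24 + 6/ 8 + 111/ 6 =-19/ 4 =-4.75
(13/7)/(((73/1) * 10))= 13/5110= 0.00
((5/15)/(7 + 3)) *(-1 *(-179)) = 179/30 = 5.97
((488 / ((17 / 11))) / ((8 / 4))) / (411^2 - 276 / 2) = 2684 / 2869311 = 0.00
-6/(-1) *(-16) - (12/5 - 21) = -387/5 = -77.40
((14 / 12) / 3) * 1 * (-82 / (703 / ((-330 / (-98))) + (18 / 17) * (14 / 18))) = -38335 / 251961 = -0.15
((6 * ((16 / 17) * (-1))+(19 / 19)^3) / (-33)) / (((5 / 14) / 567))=209034 / 935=223.57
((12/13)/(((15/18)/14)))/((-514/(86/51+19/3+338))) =-2964696/283985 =-10.44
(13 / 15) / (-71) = -13 / 1065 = -0.01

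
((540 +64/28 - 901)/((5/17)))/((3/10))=-28458/7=-4065.43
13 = 13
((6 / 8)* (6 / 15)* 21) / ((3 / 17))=357 / 10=35.70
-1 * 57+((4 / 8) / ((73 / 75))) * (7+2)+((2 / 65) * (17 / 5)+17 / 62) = -38243158 / 735475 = -52.00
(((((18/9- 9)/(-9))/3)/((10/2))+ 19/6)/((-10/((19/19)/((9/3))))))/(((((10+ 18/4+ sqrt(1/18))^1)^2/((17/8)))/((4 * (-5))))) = 111846383/5153354010- 428417 * sqrt(2)/858892335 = 0.02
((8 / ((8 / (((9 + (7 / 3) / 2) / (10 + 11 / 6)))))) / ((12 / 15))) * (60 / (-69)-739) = -5190185 / 6532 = -794.58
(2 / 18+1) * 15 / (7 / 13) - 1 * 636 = -12706 / 21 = -605.05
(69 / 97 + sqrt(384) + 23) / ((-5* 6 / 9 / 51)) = -35190 / 97 - 612* sqrt(6) / 5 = -662.60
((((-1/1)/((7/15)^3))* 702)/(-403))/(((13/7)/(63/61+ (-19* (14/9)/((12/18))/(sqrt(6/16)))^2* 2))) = 16649516250/172081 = 96753.95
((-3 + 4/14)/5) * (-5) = 19/7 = 2.71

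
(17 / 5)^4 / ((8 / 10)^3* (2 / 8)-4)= -83521 / 2420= -34.51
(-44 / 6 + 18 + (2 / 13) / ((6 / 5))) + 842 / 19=55.11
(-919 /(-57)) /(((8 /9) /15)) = 41355 /152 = 272.07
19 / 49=0.39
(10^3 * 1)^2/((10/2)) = 200000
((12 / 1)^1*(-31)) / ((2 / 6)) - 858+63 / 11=-21651 / 11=-1968.27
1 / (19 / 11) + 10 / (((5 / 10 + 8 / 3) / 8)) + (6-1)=586 / 19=30.84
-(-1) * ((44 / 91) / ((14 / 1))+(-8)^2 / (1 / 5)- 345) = -15903 / 637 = -24.97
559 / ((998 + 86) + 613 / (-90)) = 0.52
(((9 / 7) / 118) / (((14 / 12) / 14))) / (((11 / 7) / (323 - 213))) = 540 / 59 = 9.15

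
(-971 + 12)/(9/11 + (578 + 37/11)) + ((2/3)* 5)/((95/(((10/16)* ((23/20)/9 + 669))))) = 171182695/13141008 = 13.03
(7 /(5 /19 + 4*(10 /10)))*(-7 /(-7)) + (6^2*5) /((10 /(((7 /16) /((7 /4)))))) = 995 /162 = 6.14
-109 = -109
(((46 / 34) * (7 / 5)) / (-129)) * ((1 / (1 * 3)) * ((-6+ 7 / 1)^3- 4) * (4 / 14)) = 46 / 10965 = 0.00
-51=-51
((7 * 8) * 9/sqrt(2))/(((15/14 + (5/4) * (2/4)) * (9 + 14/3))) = 42336 * sqrt(2)/3895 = 15.37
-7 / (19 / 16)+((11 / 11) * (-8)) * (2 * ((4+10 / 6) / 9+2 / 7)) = -73760 / 3591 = -20.54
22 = 22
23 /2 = 11.50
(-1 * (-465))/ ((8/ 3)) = 1395/ 8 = 174.38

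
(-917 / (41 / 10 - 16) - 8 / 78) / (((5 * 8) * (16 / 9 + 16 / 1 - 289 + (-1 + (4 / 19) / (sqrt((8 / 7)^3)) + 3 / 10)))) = -2704600605396 / 382264271677717 - 458050005 * sqrt(14) / 382264271677717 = -0.01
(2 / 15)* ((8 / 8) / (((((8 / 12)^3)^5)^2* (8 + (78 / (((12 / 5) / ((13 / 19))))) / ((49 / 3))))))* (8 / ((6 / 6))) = 63894881326706073 / 2924436520960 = 21848.61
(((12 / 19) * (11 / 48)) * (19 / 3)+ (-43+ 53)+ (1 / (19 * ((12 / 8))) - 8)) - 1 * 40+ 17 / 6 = -34.21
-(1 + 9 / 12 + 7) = -35 / 4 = -8.75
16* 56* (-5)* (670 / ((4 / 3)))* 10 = -22512000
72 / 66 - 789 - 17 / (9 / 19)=-81556 / 99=-823.80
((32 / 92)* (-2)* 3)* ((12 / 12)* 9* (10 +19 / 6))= -5688 / 23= -247.30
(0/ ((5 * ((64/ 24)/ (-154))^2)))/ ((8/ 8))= 0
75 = 75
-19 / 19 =-1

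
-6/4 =-3/2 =-1.50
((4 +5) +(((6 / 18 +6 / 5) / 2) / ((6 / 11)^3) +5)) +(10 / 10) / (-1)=114853 / 6480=17.72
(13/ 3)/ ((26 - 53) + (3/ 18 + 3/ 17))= -442/ 2719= -0.16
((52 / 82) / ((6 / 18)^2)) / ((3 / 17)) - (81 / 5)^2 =-235851 / 1025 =-230.10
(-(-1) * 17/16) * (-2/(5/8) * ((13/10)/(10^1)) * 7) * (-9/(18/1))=1547/1000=1.55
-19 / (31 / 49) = -30.03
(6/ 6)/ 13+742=9647/ 13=742.08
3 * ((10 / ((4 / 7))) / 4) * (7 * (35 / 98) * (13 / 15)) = 455 / 16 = 28.44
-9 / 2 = -4.50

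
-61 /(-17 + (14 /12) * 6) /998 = 61 /9980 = 0.01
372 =372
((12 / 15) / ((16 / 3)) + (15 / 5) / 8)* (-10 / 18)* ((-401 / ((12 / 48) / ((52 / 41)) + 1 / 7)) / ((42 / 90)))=72982 / 99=737.19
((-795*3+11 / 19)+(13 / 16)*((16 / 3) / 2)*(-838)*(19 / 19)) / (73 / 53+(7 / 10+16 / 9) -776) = 380653950 / 69979489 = 5.44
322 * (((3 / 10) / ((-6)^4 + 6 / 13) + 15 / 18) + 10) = 293968129 / 84270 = 3488.41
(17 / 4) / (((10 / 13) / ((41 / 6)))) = 9061 / 240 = 37.75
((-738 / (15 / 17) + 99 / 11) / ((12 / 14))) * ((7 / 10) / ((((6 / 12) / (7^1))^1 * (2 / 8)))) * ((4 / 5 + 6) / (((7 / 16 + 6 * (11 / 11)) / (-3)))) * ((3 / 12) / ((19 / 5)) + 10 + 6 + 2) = 529930702896 / 244625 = 2166298.22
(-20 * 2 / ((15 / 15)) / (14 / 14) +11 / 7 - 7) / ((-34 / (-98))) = -2226 / 17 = -130.94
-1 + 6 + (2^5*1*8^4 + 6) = 131083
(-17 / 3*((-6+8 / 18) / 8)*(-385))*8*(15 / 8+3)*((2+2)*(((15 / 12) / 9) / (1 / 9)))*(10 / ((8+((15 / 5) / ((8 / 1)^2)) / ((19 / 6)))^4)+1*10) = -2726661436725967934375 / 922710505883958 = -2955056.24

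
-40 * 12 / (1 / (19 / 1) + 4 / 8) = -6080 / 7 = -868.57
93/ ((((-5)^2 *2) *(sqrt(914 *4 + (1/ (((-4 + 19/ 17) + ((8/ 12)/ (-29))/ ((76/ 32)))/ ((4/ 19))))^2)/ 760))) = 143602323 *sqrt(6036659179718)/ 15091647949295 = 23.38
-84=-84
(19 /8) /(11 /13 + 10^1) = 0.22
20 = 20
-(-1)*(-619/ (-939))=619/ 939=0.66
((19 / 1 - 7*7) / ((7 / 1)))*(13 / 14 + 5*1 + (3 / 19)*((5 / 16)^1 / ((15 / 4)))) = -47415 / 1862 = -25.46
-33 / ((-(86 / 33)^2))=35937 / 7396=4.86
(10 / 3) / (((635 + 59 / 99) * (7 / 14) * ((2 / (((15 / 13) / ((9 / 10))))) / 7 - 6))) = -9625 / 5301347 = -0.00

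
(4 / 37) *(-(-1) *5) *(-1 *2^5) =-640 / 37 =-17.30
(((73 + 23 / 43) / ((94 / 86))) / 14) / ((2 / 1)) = 1581 / 658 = 2.40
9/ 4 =2.25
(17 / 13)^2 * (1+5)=1734 / 169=10.26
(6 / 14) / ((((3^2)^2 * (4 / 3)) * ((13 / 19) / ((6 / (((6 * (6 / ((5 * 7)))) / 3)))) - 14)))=-95 / 334224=-0.00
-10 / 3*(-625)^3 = 2441406250 / 3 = 813802083.33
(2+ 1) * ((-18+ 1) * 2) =-102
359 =359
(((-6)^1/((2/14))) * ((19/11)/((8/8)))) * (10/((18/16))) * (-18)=127680/11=11607.27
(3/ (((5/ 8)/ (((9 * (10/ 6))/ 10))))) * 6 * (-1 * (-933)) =201528/ 5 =40305.60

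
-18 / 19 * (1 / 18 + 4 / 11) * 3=-249 / 209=-1.19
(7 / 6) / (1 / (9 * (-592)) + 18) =6216 / 95903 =0.06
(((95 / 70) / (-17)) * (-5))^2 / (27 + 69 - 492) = -9025 / 22431024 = -0.00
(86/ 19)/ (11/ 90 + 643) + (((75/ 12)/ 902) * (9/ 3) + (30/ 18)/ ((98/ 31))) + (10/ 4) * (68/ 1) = 170.56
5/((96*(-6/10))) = -25/288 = -0.09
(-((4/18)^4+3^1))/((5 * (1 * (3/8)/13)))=-2048696/98415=-20.82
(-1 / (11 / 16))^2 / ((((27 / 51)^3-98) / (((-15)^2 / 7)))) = -0.69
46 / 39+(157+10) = 6559 / 39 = 168.18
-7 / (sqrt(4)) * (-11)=77 / 2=38.50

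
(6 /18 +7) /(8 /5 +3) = 110 /69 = 1.59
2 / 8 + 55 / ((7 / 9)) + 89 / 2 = 3233 / 28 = 115.46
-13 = -13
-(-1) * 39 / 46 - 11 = -467 / 46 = -10.15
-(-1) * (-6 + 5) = -1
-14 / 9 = -1.56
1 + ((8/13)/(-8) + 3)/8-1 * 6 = -241/52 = -4.63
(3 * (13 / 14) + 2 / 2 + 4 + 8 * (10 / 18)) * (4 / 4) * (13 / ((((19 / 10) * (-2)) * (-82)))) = 100165 / 196308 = 0.51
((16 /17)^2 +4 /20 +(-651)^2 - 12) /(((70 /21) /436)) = 400494344796 /7225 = 55431743.22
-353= -353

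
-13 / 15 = -0.87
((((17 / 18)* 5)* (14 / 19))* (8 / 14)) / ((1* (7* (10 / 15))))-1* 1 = -229 / 399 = -0.57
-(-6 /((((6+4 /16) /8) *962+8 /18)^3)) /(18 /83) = 82612224 /1269851772941569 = 0.00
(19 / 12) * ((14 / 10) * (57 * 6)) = 7581 / 10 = 758.10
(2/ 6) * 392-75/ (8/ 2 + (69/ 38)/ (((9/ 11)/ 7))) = 847334/ 6681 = 126.83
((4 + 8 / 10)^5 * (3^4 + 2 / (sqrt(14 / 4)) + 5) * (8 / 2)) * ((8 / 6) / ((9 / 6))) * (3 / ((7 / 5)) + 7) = 3623878656 * sqrt(14) / 153125 + 155826782208 / 21875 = 7212060.66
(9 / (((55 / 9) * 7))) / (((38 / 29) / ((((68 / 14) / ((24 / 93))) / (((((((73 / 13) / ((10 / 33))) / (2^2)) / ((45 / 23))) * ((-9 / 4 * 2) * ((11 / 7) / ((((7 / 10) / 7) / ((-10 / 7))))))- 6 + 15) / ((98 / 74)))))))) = 262852317 / 16301395990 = 0.02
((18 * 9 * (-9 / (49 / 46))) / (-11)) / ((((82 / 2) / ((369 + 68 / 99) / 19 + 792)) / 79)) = 194551.89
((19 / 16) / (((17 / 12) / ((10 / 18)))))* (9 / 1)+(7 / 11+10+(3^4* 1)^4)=32198958399 / 748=43046735.83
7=7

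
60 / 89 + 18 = 1662 / 89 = 18.67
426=426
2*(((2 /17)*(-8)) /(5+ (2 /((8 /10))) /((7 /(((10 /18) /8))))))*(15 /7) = -13824 /17221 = -0.80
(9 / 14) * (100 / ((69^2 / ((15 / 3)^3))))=6250 / 3703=1.69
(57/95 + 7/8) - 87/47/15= 2541/1880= 1.35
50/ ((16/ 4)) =25/ 2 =12.50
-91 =-91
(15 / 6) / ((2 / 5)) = 6.25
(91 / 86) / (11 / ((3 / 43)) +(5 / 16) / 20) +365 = 67882123 / 185975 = 365.01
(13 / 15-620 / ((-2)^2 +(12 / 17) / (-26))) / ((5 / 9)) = -3065829 / 10975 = -279.35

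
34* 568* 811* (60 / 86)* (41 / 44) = 4816074840 / 473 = 10181976.41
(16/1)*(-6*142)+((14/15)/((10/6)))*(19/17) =-13631.37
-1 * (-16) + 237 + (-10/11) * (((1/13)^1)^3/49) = 299598289/1184183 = 253.00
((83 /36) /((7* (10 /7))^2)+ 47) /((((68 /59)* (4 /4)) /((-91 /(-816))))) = 908880427 /199756800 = 4.55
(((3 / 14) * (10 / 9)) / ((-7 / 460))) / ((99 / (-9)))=2300 / 1617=1.42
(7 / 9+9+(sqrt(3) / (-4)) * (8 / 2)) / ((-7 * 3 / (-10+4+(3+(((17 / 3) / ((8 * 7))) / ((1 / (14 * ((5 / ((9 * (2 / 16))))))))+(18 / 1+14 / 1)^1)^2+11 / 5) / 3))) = -466322912 / 2066715+5299124 * sqrt(3) / 229635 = -185.67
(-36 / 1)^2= 1296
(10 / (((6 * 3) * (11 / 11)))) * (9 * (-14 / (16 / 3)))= -13.12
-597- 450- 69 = -1116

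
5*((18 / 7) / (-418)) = -45 / 1463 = -0.03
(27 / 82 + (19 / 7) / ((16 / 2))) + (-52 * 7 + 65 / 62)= -25785859 / 71176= -362.28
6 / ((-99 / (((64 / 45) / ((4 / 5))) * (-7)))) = 224 / 297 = 0.75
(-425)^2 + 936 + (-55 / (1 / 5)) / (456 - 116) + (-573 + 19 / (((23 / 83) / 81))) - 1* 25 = 291710983 / 1564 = 186515.97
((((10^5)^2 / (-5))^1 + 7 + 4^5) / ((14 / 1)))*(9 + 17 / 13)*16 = -2143998894768 / 91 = -23560427415.03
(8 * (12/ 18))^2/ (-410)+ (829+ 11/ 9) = 830.15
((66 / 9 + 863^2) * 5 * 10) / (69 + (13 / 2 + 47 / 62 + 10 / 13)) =22510864675 / 46563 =483449.62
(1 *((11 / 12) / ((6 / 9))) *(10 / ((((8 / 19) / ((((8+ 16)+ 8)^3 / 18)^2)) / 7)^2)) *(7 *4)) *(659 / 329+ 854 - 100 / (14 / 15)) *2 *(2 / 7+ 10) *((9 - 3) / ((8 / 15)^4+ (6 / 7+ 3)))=1799165575357622806118400000000 / 65590709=27430189470243762818883.39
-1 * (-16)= 16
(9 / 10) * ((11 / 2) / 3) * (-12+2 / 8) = -19.39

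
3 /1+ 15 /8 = 39 /8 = 4.88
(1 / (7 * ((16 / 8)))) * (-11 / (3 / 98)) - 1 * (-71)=136 / 3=45.33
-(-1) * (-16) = -16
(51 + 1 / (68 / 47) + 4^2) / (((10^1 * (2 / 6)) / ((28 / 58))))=96663 / 9860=9.80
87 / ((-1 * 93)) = -29 / 31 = -0.94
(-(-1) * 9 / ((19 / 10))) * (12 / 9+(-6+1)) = -330 / 19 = -17.37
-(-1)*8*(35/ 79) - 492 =-38588/ 79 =-488.46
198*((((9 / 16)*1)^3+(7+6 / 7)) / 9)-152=355141 / 14336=24.77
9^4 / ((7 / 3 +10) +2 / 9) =59049 / 113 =522.56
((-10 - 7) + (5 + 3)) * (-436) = 3924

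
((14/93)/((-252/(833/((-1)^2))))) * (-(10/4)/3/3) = 4165/30132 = 0.14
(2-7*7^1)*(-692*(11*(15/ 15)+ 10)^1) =683004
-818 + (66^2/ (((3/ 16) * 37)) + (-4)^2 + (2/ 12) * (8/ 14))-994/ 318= -7294747/ 41181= -177.14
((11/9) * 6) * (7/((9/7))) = 1078/27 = 39.93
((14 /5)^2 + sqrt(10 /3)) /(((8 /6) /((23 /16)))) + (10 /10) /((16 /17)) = 23 * sqrt(30) /64 + 1903 /200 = 11.48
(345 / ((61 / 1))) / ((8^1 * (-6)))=-115 / 976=-0.12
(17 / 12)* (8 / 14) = 17 / 21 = 0.81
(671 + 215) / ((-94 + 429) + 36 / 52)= 5759 / 2182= 2.64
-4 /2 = -2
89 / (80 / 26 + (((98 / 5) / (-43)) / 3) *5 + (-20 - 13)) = -149253 / 51455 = -2.90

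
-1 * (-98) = 98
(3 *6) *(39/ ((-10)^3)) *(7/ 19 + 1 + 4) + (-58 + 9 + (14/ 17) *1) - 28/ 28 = -4275317/ 80750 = -52.95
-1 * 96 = -96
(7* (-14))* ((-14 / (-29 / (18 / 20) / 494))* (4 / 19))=-642096 / 145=-4428.25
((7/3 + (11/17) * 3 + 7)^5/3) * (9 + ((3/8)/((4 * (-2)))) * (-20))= 3331310341796875/5520404016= 603454.08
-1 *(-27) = 27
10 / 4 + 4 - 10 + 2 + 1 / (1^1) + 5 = 9 / 2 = 4.50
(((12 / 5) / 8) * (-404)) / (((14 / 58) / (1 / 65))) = -17574 / 2275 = -7.72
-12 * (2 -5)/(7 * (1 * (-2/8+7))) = 16/21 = 0.76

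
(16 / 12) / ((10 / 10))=4 / 3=1.33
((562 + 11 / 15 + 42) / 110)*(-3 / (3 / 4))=-18142 / 825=-21.99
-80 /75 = -16 /15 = -1.07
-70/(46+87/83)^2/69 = -96446/210436545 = -0.00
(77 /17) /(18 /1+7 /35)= 55 /221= 0.25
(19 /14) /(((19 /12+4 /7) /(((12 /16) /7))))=171 /2534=0.07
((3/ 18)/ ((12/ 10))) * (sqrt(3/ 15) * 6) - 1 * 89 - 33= -122 +sqrt(5)/ 6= -121.63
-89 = -89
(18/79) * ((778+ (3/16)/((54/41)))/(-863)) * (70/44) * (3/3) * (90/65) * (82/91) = -413473725/1013928344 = -0.41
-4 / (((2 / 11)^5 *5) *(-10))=161051 / 400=402.63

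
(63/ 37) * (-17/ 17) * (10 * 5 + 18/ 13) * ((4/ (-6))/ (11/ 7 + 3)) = 24549/ 1924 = 12.76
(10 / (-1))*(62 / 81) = -620 / 81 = -7.65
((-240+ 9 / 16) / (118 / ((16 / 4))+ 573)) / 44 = -3831 / 424160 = -0.01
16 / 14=8 / 7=1.14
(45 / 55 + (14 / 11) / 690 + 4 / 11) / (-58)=-2246 / 110055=-0.02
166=166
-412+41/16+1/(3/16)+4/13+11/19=-403.22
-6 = -6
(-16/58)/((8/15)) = -15/29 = -0.52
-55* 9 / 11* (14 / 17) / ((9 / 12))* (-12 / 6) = 1680 / 17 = 98.82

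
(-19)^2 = 361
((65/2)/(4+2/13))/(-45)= -169/972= -0.17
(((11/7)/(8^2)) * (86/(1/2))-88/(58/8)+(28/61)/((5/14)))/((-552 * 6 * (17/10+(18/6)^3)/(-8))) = -6567419/11770586352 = -0.00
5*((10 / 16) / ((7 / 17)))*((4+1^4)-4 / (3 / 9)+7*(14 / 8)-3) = 3825 / 224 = 17.08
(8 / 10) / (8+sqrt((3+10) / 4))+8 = 9848 / 1215 - 8*sqrt(13) / 1215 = 8.08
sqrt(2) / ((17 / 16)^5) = 1048576*sqrt(2) / 1419857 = 1.04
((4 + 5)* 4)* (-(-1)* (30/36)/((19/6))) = 9.47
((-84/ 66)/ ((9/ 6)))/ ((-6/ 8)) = 1.13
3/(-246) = -1/82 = -0.01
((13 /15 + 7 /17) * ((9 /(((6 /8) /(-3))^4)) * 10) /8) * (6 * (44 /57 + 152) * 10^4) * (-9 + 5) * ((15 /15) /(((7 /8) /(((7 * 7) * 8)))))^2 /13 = -8751515455979520000 /4199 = -2084190391993217.43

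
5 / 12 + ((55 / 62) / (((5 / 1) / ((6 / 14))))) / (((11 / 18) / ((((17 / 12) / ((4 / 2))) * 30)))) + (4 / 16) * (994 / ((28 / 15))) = 709255 / 5208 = 136.19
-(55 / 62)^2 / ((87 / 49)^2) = -7263025 / 29095236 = -0.25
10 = 10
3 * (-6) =-18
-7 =-7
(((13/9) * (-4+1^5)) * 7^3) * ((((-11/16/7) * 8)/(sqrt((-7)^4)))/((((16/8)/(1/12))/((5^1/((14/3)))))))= 715/672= 1.06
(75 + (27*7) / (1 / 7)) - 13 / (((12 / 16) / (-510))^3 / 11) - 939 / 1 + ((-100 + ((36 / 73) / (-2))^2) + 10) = 239611964270725 / 5329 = 44963776369.06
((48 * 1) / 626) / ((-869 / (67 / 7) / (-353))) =0.30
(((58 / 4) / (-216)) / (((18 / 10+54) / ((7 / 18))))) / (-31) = 1015 / 67254624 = 0.00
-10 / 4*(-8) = 20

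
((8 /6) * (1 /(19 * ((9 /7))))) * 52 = 1456 /513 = 2.84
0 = 0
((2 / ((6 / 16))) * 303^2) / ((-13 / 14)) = -6855072 / 13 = -527313.23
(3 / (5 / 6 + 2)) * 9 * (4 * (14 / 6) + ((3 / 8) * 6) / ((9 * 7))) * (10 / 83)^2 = 1062450 / 819791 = 1.30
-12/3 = -4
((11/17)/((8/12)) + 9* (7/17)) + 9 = 465/34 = 13.68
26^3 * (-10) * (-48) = 8436480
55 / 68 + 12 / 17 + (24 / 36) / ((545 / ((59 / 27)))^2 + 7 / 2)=133824773285 / 88349710668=1.51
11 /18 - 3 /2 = -8 /9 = -0.89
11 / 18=0.61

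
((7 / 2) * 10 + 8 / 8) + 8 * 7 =92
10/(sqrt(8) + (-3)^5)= -0.04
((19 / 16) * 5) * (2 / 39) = 0.30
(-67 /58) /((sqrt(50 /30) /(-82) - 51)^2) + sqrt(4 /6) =-35455459616274 /79831913397467981 + 5652073368 * sqrt(15) /79831913397467981 + sqrt(6) /3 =0.82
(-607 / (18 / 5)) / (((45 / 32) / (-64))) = 621568 / 81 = 7673.68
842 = 842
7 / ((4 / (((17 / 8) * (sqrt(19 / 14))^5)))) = 6137 * sqrt(266) / 12544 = 7.98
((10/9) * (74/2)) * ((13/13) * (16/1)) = 5920/9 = 657.78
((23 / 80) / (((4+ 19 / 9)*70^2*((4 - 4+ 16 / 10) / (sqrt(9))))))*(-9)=-0.00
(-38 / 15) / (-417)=38 / 6255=0.01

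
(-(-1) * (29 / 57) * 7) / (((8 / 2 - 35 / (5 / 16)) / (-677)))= 137431 / 6156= 22.32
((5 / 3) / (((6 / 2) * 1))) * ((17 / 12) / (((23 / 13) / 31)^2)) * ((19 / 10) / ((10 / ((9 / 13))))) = 4035239 / 126960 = 31.78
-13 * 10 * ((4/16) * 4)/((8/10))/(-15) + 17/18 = 106/9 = 11.78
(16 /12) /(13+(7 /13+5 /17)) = 884 /9171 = 0.10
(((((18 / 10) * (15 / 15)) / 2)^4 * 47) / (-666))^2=1173953169 / 547600000000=0.00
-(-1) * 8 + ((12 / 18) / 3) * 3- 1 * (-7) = 15.67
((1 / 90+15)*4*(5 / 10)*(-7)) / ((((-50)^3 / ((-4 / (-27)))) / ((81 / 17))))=9457 / 7968750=0.00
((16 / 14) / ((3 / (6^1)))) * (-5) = -80 / 7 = -11.43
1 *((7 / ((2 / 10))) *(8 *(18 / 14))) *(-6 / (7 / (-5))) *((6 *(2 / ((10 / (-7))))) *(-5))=64800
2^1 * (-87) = -174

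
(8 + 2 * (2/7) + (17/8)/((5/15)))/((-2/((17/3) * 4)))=-4743/28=-169.39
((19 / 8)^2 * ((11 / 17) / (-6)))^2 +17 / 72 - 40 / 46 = -258190385 / 980140032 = -0.26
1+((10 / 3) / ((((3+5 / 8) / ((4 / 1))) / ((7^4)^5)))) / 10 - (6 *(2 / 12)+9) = 2553352521523583249 / 87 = 29348879557742336.20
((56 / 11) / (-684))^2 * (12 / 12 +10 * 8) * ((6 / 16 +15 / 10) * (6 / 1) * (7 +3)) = 22050 / 43681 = 0.50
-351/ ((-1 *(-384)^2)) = 39/ 16384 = 0.00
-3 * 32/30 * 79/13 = -1264/65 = -19.45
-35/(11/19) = -665/11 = -60.45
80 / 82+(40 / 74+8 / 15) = 46636 / 22755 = 2.05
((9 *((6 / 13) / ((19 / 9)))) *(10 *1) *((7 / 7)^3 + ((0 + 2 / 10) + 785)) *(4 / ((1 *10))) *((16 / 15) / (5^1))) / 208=2547288 / 401375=6.35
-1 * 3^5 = -243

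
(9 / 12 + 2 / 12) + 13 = 13.92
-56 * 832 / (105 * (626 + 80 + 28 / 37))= -123136 / 196125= -0.63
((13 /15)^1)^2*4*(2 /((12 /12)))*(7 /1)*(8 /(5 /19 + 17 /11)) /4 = 282568 /6075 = 46.51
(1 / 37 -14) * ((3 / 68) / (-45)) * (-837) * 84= -963.15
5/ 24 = 0.21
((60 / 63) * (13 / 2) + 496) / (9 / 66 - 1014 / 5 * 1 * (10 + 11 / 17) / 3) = -19721020 / 28258881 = -0.70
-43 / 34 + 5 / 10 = -13 / 17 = -0.76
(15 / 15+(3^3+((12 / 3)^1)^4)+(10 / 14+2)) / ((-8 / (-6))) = 6021 / 28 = 215.04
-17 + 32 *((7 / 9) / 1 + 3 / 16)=125 / 9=13.89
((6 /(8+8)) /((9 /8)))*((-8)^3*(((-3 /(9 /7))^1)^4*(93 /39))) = -38108672 /3159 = -12063.52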